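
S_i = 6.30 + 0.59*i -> [6.3, 6.89, 7.48, 8.07, 8.66]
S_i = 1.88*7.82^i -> [1.88, 14.7, 114.97, 899.04, 7030.48]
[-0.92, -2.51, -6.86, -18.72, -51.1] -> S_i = -0.92*2.73^i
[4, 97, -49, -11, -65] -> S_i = Random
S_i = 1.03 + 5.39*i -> [1.03, 6.42, 11.81, 17.2, 22.59]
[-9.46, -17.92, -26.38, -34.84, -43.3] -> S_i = -9.46 + -8.46*i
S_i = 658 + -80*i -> [658, 578, 498, 418, 338]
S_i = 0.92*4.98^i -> [0.92, 4.58, 22.82, 113.63, 565.86]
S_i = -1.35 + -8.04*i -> [-1.35, -9.39, -17.43, -25.47, -33.51]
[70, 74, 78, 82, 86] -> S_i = 70 + 4*i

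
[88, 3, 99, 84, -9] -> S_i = Random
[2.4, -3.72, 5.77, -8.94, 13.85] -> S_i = 2.40*(-1.55)^i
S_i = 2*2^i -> [2, 4, 8, 16, 32]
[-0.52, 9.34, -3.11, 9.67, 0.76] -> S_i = Random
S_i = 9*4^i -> [9, 36, 144, 576, 2304]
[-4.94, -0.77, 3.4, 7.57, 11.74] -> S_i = -4.94 + 4.17*i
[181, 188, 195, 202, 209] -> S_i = 181 + 7*i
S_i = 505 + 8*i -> [505, 513, 521, 529, 537]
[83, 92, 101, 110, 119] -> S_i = 83 + 9*i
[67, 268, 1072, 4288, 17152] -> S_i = 67*4^i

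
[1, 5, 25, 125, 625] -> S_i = 1*5^i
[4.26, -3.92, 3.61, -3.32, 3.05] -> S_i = 4.26*(-0.92)^i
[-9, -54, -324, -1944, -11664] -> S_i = -9*6^i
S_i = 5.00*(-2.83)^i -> [5.0, -14.15, 40.04, -113.33, 320.71]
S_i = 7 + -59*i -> [7, -52, -111, -170, -229]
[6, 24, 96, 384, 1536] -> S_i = 6*4^i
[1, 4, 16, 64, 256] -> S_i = 1*4^i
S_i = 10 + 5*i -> [10, 15, 20, 25, 30]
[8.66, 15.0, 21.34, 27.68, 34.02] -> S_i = 8.66 + 6.34*i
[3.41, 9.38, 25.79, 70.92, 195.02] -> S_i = 3.41*2.75^i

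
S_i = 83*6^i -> [83, 498, 2988, 17928, 107568]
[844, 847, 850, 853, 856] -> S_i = 844 + 3*i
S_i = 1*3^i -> [1, 3, 9, 27, 81]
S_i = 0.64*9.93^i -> [0.64, 6.36, 63.11, 626.65, 6222.67]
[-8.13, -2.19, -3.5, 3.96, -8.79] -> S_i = Random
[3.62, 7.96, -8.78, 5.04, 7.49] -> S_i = Random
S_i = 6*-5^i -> [6, -30, 150, -750, 3750]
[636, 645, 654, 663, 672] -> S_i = 636 + 9*i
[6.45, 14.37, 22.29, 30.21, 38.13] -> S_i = 6.45 + 7.92*i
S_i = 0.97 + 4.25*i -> [0.97, 5.22, 9.47, 13.72, 17.97]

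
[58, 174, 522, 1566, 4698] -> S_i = 58*3^i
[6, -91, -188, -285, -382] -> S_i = 6 + -97*i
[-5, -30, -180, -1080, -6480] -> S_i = -5*6^i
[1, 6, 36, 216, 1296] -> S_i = 1*6^i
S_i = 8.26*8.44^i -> [8.26, 69.71, 588.39, 4966.01, 41913.1]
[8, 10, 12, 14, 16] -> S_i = 8 + 2*i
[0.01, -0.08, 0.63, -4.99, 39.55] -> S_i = 0.01*(-7.93)^i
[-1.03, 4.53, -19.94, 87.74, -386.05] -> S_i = -1.03*(-4.40)^i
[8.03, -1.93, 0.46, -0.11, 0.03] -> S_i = 8.03*(-0.24)^i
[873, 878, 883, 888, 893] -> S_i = 873 + 5*i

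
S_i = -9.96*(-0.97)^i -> [-9.96, 9.66, -9.37, 9.09, -8.82]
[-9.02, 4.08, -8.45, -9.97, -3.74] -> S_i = Random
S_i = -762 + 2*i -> [-762, -760, -758, -756, -754]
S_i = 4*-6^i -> [4, -24, 144, -864, 5184]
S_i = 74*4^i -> [74, 296, 1184, 4736, 18944]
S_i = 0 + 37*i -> [0, 37, 74, 111, 148]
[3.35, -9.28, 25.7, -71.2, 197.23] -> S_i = 3.35*(-2.77)^i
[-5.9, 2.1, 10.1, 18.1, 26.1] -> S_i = -5.90 + 8.00*i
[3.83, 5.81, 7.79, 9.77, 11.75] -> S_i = 3.83 + 1.98*i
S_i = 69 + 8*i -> [69, 77, 85, 93, 101]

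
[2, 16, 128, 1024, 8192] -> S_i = 2*8^i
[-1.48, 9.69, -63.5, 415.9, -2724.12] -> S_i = -1.48*(-6.55)^i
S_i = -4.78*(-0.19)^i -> [-4.78, 0.91, -0.17, 0.03, -0.01]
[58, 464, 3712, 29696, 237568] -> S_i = 58*8^i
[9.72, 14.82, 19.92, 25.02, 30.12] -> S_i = 9.72 + 5.10*i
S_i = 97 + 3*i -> [97, 100, 103, 106, 109]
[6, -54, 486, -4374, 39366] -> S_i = 6*-9^i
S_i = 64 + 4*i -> [64, 68, 72, 76, 80]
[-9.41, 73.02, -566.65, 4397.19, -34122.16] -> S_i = -9.41*(-7.76)^i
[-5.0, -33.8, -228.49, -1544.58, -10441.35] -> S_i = -5.00*6.76^i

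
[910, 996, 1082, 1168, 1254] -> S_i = 910 + 86*i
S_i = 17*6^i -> [17, 102, 612, 3672, 22032]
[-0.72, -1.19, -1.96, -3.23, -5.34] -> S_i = -0.72*1.65^i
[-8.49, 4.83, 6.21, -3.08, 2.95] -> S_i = Random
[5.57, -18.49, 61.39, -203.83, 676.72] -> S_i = 5.57*(-3.32)^i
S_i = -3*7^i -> [-3, -21, -147, -1029, -7203]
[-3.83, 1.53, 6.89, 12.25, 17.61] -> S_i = -3.83 + 5.36*i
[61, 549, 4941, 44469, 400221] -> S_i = 61*9^i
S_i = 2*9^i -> [2, 18, 162, 1458, 13122]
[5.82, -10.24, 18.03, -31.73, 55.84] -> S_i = 5.82*(-1.76)^i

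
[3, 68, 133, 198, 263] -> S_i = 3 + 65*i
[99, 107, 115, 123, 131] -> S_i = 99 + 8*i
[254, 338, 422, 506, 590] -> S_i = 254 + 84*i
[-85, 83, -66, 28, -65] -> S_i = Random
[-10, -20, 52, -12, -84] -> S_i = Random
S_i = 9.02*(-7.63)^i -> [9.02, -68.82, 525.12, -4006.64, 30570.65]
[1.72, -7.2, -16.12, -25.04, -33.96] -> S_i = 1.72 + -8.92*i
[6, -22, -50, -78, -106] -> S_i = 6 + -28*i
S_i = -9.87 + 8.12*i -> [-9.87, -1.75, 6.37, 14.49, 22.61]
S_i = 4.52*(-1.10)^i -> [4.52, -4.97, 5.47, -6.02, 6.62]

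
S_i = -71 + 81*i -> [-71, 10, 91, 172, 253]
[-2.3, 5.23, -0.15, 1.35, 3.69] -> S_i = Random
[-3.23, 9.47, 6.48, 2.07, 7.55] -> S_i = Random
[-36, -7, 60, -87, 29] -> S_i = Random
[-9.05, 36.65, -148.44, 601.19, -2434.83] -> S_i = -9.05*(-4.05)^i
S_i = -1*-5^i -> [-1, 5, -25, 125, -625]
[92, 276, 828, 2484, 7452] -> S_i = 92*3^i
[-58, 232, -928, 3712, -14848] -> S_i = -58*-4^i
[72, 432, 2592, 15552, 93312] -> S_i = 72*6^i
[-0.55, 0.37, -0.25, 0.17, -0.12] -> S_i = -0.55*(-0.68)^i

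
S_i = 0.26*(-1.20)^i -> [0.26, -0.31, 0.37, -0.45, 0.54]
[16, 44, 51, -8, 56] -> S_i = Random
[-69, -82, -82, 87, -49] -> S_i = Random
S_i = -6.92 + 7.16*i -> [-6.92, 0.24, 7.4, 14.56, 21.72]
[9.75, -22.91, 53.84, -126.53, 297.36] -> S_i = 9.75*(-2.35)^i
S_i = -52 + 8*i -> [-52, -44, -36, -28, -20]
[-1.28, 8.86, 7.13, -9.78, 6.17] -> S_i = Random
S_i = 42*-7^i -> [42, -294, 2058, -14406, 100842]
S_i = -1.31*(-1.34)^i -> [-1.31, 1.76, -2.35, 3.15, -4.22]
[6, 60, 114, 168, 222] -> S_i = 6 + 54*i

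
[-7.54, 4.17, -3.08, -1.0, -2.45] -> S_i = Random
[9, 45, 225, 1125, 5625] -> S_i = 9*5^i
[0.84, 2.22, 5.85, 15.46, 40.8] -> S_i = 0.84*2.64^i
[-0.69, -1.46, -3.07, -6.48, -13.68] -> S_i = -0.69*2.11^i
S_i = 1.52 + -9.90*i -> [1.52, -8.38, -18.28, -28.18, -38.08]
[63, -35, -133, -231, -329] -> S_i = 63 + -98*i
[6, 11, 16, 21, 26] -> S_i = 6 + 5*i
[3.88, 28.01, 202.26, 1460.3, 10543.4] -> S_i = 3.88*7.22^i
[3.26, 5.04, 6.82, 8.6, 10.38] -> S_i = 3.26 + 1.78*i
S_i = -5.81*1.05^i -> [-5.81, -6.1, -6.41, -6.73, -7.06]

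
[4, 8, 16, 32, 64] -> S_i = 4*2^i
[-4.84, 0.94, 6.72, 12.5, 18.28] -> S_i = -4.84 + 5.78*i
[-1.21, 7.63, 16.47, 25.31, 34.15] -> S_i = -1.21 + 8.84*i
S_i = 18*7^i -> [18, 126, 882, 6174, 43218]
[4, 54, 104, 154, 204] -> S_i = 4 + 50*i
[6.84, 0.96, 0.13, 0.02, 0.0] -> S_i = 6.84*0.14^i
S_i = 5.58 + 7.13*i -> [5.58, 12.71, 19.84, 26.97, 34.1]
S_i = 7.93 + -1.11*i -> [7.93, 6.82, 5.71, 4.6, 3.49]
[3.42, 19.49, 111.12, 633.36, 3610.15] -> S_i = 3.42*5.70^i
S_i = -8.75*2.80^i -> [-8.75, -24.5, -68.6, -192.08, -537.82]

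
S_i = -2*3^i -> [-2, -6, -18, -54, -162]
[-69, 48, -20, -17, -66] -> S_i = Random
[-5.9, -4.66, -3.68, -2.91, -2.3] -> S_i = -5.90*0.79^i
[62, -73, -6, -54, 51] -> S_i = Random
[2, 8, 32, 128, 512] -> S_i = 2*4^i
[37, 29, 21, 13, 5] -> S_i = 37 + -8*i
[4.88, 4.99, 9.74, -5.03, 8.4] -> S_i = Random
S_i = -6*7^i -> [-6, -42, -294, -2058, -14406]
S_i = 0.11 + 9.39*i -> [0.11, 9.5, 18.89, 28.28, 37.67]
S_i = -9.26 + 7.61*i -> [-9.26, -1.65, 5.96, 13.57, 21.18]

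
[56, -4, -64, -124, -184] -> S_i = 56 + -60*i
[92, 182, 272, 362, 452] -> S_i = 92 + 90*i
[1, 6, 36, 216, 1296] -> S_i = 1*6^i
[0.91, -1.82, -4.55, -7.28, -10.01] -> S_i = 0.91 + -2.73*i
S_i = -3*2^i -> [-3, -6, -12, -24, -48]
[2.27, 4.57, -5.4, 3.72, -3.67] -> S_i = Random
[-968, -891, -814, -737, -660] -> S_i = -968 + 77*i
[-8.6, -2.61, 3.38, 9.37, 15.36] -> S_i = -8.60 + 5.99*i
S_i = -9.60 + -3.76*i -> [-9.6, -13.36, -17.12, -20.88, -24.64]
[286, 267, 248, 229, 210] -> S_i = 286 + -19*i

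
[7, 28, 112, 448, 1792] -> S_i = 7*4^i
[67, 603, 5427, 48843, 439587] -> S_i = 67*9^i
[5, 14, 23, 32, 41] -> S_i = 5 + 9*i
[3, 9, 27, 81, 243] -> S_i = 3*3^i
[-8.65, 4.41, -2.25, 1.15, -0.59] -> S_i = -8.65*(-0.51)^i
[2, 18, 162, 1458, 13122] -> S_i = 2*9^i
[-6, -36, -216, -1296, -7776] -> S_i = -6*6^i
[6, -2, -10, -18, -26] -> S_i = 6 + -8*i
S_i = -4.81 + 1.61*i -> [-4.81, -3.2, -1.59, 0.02, 1.63]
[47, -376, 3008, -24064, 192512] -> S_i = 47*-8^i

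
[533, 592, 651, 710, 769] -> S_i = 533 + 59*i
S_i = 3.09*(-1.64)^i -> [3.09, -5.07, 8.31, -13.63, 22.35]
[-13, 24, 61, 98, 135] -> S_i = -13 + 37*i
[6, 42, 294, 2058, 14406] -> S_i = 6*7^i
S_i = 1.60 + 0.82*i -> [1.6, 2.42, 3.24, 4.06, 4.88]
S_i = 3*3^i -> [3, 9, 27, 81, 243]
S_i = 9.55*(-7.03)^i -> [9.55, -67.14, 471.97, -3317.95, 23325.16]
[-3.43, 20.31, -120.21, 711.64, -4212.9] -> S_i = -3.43*(-5.92)^i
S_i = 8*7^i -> [8, 56, 392, 2744, 19208]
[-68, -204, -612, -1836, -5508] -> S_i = -68*3^i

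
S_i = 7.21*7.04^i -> [7.21, 50.76, 357.34, 2515.67, 17710.3]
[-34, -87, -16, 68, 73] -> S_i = Random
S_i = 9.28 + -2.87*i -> [9.28, 6.41, 3.54, 0.67, -2.2]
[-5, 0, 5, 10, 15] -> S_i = -5 + 5*i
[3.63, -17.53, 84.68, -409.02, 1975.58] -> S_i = 3.63*(-4.83)^i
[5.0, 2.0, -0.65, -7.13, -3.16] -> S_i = Random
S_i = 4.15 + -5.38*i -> [4.15, -1.23, -6.61, -11.99, -17.37]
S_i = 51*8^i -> [51, 408, 3264, 26112, 208896]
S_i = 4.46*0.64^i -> [4.46, 2.85, 1.83, 1.17, 0.75]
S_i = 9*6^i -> [9, 54, 324, 1944, 11664]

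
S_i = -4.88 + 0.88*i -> [-4.88, -4.0, -3.12, -2.24, -1.36]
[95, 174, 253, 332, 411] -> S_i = 95 + 79*i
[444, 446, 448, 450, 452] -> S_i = 444 + 2*i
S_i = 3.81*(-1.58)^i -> [3.81, -6.02, 9.51, -15.03, 23.74]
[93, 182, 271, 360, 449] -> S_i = 93 + 89*i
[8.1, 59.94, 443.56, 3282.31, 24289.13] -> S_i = 8.10*7.40^i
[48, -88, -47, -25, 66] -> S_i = Random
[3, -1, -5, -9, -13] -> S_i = 3 + -4*i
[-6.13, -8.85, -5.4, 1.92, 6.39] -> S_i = Random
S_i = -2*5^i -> [-2, -10, -50, -250, -1250]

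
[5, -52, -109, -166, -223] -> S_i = 5 + -57*i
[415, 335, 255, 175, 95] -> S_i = 415 + -80*i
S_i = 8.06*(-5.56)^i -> [8.06, -44.81, 249.16, -1385.35, 7702.54]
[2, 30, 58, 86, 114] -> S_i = 2 + 28*i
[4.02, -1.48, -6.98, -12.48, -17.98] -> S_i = 4.02 + -5.50*i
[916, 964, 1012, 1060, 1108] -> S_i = 916 + 48*i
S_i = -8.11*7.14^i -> [-8.11, -57.91, -413.44, -2951.99, -21077.24]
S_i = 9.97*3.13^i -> [9.97, 31.21, 97.68, 305.72, 956.91]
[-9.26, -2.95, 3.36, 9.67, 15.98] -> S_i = -9.26 + 6.31*i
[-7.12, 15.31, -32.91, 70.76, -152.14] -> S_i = -7.12*(-2.15)^i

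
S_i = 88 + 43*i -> [88, 131, 174, 217, 260]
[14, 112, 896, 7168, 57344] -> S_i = 14*8^i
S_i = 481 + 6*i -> [481, 487, 493, 499, 505]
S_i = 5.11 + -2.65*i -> [5.11, 2.46, -0.19, -2.84, -5.49]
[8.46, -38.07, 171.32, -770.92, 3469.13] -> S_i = 8.46*(-4.50)^i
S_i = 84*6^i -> [84, 504, 3024, 18144, 108864]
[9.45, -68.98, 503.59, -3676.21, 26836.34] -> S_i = 9.45*(-7.30)^i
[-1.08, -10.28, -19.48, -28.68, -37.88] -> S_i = -1.08 + -9.20*i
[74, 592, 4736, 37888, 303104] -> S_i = 74*8^i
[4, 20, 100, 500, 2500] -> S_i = 4*5^i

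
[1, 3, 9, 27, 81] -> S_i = 1*3^i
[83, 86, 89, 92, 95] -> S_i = 83 + 3*i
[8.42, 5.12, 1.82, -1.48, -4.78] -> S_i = 8.42 + -3.30*i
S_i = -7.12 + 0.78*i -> [-7.12, -6.34, -5.56, -4.78, -4.0]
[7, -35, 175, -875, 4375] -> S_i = 7*-5^i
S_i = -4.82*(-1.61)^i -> [-4.82, 7.76, -12.49, 20.12, -32.39]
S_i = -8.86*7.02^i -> [-8.86, -62.2, -436.62, -3065.1, -21517.02]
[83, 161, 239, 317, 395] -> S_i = 83 + 78*i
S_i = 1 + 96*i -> [1, 97, 193, 289, 385]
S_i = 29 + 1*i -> [29, 30, 31, 32, 33]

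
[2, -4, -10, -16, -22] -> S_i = 2 + -6*i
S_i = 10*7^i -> [10, 70, 490, 3430, 24010]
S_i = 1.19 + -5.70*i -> [1.19, -4.51, -10.21, -15.91, -21.61]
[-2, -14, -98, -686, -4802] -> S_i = -2*7^i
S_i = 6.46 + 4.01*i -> [6.46, 10.47, 14.48, 18.49, 22.5]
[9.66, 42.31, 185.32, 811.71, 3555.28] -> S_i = 9.66*4.38^i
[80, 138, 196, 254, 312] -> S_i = 80 + 58*i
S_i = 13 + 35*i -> [13, 48, 83, 118, 153]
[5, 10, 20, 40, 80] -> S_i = 5*2^i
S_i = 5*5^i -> [5, 25, 125, 625, 3125]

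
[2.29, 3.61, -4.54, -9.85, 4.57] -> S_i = Random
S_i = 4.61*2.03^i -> [4.61, 9.36, 19.0, 38.56, 78.29]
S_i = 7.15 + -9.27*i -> [7.15, -2.12, -11.39, -20.66, -29.93]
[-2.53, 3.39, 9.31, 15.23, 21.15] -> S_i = -2.53 + 5.92*i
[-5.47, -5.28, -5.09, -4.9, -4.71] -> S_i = -5.47 + 0.19*i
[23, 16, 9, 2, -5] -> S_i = 23 + -7*i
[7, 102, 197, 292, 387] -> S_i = 7 + 95*i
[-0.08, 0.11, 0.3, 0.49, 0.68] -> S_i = -0.08 + 0.19*i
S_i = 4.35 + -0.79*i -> [4.35, 3.56, 2.77, 1.98, 1.19]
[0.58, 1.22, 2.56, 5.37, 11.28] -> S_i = 0.58*2.10^i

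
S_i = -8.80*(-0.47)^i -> [-8.8, 4.14, -1.94, 0.91, -0.43]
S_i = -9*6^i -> [-9, -54, -324, -1944, -11664]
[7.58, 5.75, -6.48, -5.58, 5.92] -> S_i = Random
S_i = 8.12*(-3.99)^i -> [8.12, -32.4, 129.27, -515.79, 2058.01]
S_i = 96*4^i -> [96, 384, 1536, 6144, 24576]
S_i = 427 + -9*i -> [427, 418, 409, 400, 391]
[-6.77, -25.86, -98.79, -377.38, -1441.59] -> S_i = -6.77*3.82^i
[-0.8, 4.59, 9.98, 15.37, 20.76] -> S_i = -0.80 + 5.39*i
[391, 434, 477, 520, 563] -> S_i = 391 + 43*i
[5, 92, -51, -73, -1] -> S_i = Random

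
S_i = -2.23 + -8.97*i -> [-2.23, -11.2, -20.17, -29.14, -38.11]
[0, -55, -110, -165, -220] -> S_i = 0 + -55*i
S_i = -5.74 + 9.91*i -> [-5.74, 4.17, 14.08, 23.99, 33.9]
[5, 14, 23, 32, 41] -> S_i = 5 + 9*i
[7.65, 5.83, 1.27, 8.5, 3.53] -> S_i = Random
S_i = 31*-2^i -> [31, -62, 124, -248, 496]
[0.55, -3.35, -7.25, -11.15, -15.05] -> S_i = 0.55 + -3.90*i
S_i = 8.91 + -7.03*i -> [8.91, 1.88, -5.15, -12.18, -19.21]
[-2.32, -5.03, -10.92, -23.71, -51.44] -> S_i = -2.32*2.17^i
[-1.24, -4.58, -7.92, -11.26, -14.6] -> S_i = -1.24 + -3.34*i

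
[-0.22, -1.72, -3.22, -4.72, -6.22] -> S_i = -0.22 + -1.50*i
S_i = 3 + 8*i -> [3, 11, 19, 27, 35]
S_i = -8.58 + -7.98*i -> [-8.58, -16.56, -24.54, -32.52, -40.5]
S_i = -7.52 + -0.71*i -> [-7.52, -8.23, -8.94, -9.65, -10.36]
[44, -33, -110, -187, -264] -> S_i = 44 + -77*i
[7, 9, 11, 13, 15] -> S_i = 7 + 2*i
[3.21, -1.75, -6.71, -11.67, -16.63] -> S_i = 3.21 + -4.96*i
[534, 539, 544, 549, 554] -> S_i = 534 + 5*i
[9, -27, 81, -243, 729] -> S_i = 9*-3^i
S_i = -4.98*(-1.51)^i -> [-4.98, 7.52, -11.35, 17.15, -25.89]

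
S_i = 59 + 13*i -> [59, 72, 85, 98, 111]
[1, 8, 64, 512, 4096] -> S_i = 1*8^i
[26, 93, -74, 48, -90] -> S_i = Random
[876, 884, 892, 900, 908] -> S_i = 876 + 8*i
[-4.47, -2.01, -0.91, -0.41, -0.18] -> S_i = -4.47*0.45^i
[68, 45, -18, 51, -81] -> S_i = Random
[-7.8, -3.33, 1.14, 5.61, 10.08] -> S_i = -7.80 + 4.47*i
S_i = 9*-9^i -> [9, -81, 729, -6561, 59049]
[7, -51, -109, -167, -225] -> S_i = 7 + -58*i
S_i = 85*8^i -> [85, 680, 5440, 43520, 348160]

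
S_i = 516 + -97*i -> [516, 419, 322, 225, 128]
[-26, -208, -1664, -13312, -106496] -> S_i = -26*8^i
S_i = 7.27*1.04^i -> [7.27, 7.56, 7.86, 8.18, 8.5]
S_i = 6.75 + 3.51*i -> [6.75, 10.26, 13.77, 17.28, 20.79]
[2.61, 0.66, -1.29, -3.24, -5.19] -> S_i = 2.61 + -1.95*i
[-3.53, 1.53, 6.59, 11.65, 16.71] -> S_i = -3.53 + 5.06*i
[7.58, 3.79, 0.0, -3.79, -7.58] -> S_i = 7.58 + -3.79*i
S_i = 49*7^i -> [49, 343, 2401, 16807, 117649]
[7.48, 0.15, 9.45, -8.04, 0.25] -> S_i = Random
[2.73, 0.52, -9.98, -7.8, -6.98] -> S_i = Random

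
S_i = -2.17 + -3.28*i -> [-2.17, -5.45, -8.73, -12.01, -15.29]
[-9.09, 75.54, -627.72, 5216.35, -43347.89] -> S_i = -9.09*(-8.31)^i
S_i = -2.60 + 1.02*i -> [-2.6, -1.58, -0.56, 0.46, 1.48]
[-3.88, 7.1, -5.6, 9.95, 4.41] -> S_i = Random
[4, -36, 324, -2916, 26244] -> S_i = 4*-9^i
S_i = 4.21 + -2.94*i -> [4.21, 1.27, -1.67, -4.61, -7.55]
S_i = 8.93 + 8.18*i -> [8.93, 17.11, 25.29, 33.47, 41.65]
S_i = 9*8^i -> [9, 72, 576, 4608, 36864]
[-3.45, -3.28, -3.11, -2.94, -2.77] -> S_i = -3.45 + 0.17*i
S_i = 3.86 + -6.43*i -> [3.86, -2.57, -9.0, -15.43, -21.86]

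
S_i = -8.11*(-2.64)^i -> [-8.11, 21.41, -56.52, 149.22, -393.95]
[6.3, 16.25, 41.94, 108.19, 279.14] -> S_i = 6.30*2.58^i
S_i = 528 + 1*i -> [528, 529, 530, 531, 532]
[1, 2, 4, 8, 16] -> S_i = 1*2^i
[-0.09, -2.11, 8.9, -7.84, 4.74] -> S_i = Random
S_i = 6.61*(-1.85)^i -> [6.61, -12.23, 22.62, -41.85, 77.43]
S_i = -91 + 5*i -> [-91, -86, -81, -76, -71]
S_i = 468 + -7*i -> [468, 461, 454, 447, 440]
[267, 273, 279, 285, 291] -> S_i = 267 + 6*i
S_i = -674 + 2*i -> [-674, -672, -670, -668, -666]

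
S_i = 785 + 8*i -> [785, 793, 801, 809, 817]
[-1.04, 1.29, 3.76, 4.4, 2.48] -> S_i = Random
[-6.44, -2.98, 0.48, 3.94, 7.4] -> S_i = -6.44 + 3.46*i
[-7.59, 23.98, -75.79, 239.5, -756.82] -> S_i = -7.59*(-3.16)^i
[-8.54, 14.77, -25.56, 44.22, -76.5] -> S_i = -8.54*(-1.73)^i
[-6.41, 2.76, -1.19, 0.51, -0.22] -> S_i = -6.41*(-0.43)^i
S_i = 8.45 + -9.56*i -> [8.45, -1.11, -10.67, -20.23, -29.79]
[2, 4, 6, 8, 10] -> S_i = 2 + 2*i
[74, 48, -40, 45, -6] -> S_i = Random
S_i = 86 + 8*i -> [86, 94, 102, 110, 118]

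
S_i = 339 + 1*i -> [339, 340, 341, 342, 343]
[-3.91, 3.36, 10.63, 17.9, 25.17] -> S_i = -3.91 + 7.27*i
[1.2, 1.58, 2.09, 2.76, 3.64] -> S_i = 1.20*1.32^i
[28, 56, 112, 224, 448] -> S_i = 28*2^i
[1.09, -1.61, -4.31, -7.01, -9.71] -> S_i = 1.09 + -2.70*i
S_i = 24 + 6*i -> [24, 30, 36, 42, 48]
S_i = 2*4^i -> [2, 8, 32, 128, 512]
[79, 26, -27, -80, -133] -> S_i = 79 + -53*i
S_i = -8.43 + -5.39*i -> [-8.43, -13.82, -19.21, -24.6, -29.99]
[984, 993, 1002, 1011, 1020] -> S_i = 984 + 9*i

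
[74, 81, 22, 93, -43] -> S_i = Random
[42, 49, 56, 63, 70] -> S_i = 42 + 7*i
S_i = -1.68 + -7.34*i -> [-1.68, -9.02, -16.36, -23.7, -31.04]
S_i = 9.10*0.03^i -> [9.1, 0.27, 0.01, 0.0, 0.0]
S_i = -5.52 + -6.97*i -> [-5.52, -12.49, -19.46, -26.43, -33.4]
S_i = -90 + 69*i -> [-90, -21, 48, 117, 186]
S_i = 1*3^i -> [1, 3, 9, 27, 81]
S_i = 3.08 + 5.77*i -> [3.08, 8.85, 14.62, 20.39, 26.16]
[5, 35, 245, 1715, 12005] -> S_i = 5*7^i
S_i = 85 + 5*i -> [85, 90, 95, 100, 105]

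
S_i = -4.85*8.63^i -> [-4.85, -41.86, -361.21, -3117.27, -26902.02]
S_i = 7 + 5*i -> [7, 12, 17, 22, 27]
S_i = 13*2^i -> [13, 26, 52, 104, 208]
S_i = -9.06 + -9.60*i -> [-9.06, -18.66, -28.26, -37.86, -47.46]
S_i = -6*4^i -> [-6, -24, -96, -384, -1536]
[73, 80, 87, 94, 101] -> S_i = 73 + 7*i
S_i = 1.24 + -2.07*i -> [1.24, -0.83, -2.9, -4.97, -7.04]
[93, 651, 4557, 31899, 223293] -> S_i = 93*7^i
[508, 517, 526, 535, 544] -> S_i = 508 + 9*i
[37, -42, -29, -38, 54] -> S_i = Random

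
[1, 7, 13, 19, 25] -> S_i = 1 + 6*i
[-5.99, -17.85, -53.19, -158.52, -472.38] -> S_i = -5.99*2.98^i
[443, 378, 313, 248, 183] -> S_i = 443 + -65*i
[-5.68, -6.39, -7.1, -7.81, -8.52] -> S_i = -5.68 + -0.71*i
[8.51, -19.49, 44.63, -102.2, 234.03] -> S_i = 8.51*(-2.29)^i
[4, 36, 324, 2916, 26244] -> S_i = 4*9^i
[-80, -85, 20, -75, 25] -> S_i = Random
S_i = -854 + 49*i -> [-854, -805, -756, -707, -658]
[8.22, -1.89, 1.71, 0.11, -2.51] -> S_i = Random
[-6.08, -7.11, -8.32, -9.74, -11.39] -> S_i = -6.08*1.17^i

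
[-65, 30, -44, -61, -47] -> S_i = Random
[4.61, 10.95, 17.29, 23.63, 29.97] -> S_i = 4.61 + 6.34*i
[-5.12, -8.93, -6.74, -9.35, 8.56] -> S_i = Random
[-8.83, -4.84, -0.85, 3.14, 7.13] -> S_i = -8.83 + 3.99*i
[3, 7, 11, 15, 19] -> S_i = 3 + 4*i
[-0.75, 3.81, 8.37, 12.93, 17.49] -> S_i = -0.75 + 4.56*i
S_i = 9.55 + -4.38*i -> [9.55, 5.17, 0.79, -3.59, -7.97]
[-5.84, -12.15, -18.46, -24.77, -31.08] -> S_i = -5.84 + -6.31*i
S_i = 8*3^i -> [8, 24, 72, 216, 648]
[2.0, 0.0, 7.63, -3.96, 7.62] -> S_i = Random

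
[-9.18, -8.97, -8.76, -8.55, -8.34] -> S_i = -9.18 + 0.21*i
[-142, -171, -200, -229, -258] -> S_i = -142 + -29*i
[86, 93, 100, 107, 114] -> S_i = 86 + 7*i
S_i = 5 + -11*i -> [5, -6, -17, -28, -39]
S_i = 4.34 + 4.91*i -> [4.34, 9.25, 14.16, 19.07, 23.98]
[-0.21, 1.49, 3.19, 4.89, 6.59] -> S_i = -0.21 + 1.70*i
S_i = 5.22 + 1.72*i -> [5.22, 6.94, 8.66, 10.38, 12.1]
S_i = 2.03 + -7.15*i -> [2.03, -5.12, -12.27, -19.42, -26.57]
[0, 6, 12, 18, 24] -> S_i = 0 + 6*i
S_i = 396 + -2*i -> [396, 394, 392, 390, 388]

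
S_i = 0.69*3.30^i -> [0.69, 2.28, 7.51, 24.8, 81.83]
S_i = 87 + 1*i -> [87, 88, 89, 90, 91]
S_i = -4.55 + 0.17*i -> [-4.55, -4.38, -4.21, -4.04, -3.87]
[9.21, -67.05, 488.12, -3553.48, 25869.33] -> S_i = 9.21*(-7.28)^i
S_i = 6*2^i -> [6, 12, 24, 48, 96]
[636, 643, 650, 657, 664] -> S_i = 636 + 7*i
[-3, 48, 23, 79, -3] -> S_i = Random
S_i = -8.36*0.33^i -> [-8.36, -2.76, -0.91, -0.3, -0.1]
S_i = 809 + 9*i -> [809, 818, 827, 836, 845]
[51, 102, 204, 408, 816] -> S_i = 51*2^i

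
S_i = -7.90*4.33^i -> [-7.9, -34.21, -148.12, -641.34, -2777.02]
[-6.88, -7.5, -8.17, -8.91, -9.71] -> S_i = -6.88*1.09^i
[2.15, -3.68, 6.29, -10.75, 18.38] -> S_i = 2.15*(-1.71)^i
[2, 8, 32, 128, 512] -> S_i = 2*4^i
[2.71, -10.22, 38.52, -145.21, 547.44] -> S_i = 2.71*(-3.77)^i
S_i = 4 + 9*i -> [4, 13, 22, 31, 40]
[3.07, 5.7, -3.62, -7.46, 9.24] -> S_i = Random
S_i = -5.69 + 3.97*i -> [-5.69, -1.72, 2.25, 6.22, 10.19]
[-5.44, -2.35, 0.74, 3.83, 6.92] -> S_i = -5.44 + 3.09*i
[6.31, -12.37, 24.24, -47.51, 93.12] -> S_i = 6.31*(-1.96)^i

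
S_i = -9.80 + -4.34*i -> [-9.8, -14.14, -18.48, -22.82, -27.16]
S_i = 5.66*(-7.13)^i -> [5.66, -40.36, 287.74, -2051.56, 14627.65]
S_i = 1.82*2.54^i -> [1.82, 4.62, 11.74, 29.82, 75.75]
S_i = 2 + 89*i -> [2, 91, 180, 269, 358]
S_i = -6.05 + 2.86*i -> [-6.05, -3.19, -0.33, 2.53, 5.39]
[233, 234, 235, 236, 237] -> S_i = 233 + 1*i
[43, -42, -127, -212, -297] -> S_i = 43 + -85*i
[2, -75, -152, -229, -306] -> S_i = 2 + -77*i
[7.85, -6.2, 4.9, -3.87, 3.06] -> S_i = 7.85*(-0.79)^i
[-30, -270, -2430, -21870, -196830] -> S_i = -30*9^i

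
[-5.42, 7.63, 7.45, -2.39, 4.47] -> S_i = Random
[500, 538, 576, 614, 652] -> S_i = 500 + 38*i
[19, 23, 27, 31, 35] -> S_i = 19 + 4*i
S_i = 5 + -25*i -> [5, -20, -45, -70, -95]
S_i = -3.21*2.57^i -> [-3.21, -8.25, -21.2, -54.49, -140.04]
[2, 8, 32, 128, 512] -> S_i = 2*4^i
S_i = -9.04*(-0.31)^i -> [-9.04, 2.8, -0.87, 0.27, -0.08]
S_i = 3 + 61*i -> [3, 64, 125, 186, 247]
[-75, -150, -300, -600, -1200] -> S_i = -75*2^i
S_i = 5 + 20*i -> [5, 25, 45, 65, 85]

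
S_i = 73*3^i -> [73, 219, 657, 1971, 5913]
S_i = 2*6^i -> [2, 12, 72, 432, 2592]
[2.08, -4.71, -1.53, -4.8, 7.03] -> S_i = Random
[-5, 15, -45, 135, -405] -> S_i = -5*-3^i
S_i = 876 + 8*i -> [876, 884, 892, 900, 908]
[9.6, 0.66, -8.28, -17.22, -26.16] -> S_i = 9.60 + -8.94*i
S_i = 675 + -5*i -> [675, 670, 665, 660, 655]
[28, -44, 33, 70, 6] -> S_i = Random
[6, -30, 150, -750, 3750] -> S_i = 6*-5^i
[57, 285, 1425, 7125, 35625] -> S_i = 57*5^i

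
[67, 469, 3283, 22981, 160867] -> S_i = 67*7^i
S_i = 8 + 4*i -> [8, 12, 16, 20, 24]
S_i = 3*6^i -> [3, 18, 108, 648, 3888]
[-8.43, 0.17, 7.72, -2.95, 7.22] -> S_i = Random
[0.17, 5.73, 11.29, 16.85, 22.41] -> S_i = 0.17 + 5.56*i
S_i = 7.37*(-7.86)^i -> [7.37, -57.93, 455.32, -3578.78, 28129.22]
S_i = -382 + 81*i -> [-382, -301, -220, -139, -58]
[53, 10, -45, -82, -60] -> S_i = Random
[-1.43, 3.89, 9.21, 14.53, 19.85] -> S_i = -1.43 + 5.32*i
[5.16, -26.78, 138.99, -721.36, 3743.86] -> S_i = 5.16*(-5.19)^i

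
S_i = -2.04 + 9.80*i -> [-2.04, 7.76, 17.56, 27.36, 37.16]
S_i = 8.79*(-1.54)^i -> [8.79, -13.54, 20.85, -32.1, 49.44]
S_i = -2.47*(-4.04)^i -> [-2.47, 9.98, -40.31, 162.87, -657.99]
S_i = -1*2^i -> [-1, -2, -4, -8, -16]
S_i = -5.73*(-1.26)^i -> [-5.73, 7.22, -9.1, 11.46, -14.44]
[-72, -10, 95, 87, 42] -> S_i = Random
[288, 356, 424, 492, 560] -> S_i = 288 + 68*i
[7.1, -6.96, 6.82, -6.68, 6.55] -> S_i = 7.10*(-0.98)^i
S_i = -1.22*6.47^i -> [-1.22, -7.89, -51.07, -330.42, -2137.85]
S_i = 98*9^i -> [98, 882, 7938, 71442, 642978]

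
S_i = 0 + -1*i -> [0, -1, -2, -3, -4]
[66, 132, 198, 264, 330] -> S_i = 66 + 66*i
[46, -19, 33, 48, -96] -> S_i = Random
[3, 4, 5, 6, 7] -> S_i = 3 + 1*i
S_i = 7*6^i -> [7, 42, 252, 1512, 9072]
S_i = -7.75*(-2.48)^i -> [-7.75, 19.22, -47.67, 118.21, -293.16]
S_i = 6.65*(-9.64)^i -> [6.65, -64.11, 617.98, -5957.34, 57428.81]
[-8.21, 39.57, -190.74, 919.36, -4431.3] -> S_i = -8.21*(-4.82)^i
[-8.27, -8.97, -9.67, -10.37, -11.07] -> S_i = -8.27 + -0.70*i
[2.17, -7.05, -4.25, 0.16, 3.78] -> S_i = Random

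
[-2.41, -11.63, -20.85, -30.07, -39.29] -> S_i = -2.41 + -9.22*i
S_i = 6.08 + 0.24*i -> [6.08, 6.32, 6.56, 6.8, 7.04]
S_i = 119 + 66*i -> [119, 185, 251, 317, 383]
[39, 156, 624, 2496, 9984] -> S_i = 39*4^i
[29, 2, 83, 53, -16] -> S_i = Random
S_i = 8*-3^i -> [8, -24, 72, -216, 648]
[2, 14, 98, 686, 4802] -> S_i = 2*7^i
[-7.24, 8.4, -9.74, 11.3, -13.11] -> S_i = -7.24*(-1.16)^i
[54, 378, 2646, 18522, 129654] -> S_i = 54*7^i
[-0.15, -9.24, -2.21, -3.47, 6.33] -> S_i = Random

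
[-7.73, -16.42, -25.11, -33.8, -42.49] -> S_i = -7.73 + -8.69*i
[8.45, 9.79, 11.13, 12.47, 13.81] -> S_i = 8.45 + 1.34*i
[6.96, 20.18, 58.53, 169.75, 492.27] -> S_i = 6.96*2.90^i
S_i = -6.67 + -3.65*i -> [-6.67, -10.32, -13.97, -17.62, -21.27]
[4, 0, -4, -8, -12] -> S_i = 4 + -4*i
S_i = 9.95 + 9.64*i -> [9.95, 19.59, 29.23, 38.87, 48.51]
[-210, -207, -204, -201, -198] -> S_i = -210 + 3*i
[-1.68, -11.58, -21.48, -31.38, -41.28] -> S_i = -1.68 + -9.90*i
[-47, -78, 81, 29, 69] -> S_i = Random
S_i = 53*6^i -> [53, 318, 1908, 11448, 68688]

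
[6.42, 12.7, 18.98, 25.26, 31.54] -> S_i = 6.42 + 6.28*i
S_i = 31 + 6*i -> [31, 37, 43, 49, 55]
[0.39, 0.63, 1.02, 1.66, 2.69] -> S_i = 0.39*1.62^i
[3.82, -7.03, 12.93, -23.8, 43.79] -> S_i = 3.82*(-1.84)^i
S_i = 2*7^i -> [2, 14, 98, 686, 4802]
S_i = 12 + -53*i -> [12, -41, -94, -147, -200]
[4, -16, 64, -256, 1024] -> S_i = 4*-4^i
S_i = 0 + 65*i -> [0, 65, 130, 195, 260]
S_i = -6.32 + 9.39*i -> [-6.32, 3.07, 12.46, 21.85, 31.24]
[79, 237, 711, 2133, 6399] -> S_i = 79*3^i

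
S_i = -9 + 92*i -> [-9, 83, 175, 267, 359]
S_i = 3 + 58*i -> [3, 61, 119, 177, 235]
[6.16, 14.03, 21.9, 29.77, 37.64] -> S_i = 6.16 + 7.87*i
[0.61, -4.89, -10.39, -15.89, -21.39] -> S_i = 0.61 + -5.50*i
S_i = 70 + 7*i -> [70, 77, 84, 91, 98]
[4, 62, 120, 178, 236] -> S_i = 4 + 58*i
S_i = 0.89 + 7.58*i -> [0.89, 8.47, 16.05, 23.63, 31.21]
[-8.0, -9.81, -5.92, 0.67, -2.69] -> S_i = Random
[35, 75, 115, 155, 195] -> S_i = 35 + 40*i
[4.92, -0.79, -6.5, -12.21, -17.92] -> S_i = 4.92 + -5.71*i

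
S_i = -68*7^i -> [-68, -476, -3332, -23324, -163268]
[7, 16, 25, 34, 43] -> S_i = 7 + 9*i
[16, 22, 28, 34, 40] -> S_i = 16 + 6*i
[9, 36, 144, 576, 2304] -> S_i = 9*4^i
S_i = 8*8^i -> [8, 64, 512, 4096, 32768]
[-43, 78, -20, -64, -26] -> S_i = Random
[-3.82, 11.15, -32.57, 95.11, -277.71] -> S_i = -3.82*(-2.92)^i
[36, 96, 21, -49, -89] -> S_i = Random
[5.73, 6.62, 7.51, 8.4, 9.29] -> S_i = 5.73 + 0.89*i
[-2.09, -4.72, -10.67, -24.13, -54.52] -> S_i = -2.09*2.26^i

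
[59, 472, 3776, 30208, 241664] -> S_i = 59*8^i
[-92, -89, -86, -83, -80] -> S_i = -92 + 3*i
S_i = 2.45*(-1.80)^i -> [2.45, -4.41, 7.94, -14.29, 25.72]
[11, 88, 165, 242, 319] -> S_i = 11 + 77*i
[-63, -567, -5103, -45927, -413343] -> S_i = -63*9^i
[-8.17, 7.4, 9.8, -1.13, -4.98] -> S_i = Random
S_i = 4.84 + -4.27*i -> [4.84, 0.57, -3.7, -7.97, -12.24]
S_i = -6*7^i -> [-6, -42, -294, -2058, -14406]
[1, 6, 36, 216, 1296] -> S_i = 1*6^i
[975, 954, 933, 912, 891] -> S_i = 975 + -21*i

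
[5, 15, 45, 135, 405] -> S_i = 5*3^i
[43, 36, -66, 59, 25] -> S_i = Random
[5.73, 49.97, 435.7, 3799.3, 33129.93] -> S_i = 5.73*8.72^i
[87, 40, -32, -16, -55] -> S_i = Random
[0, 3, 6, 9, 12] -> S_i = 0 + 3*i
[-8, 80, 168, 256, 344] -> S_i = -8 + 88*i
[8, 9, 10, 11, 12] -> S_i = 8 + 1*i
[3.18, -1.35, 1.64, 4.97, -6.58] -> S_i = Random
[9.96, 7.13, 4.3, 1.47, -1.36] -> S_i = 9.96 + -2.83*i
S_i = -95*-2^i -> [-95, 190, -380, 760, -1520]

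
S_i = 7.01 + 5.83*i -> [7.01, 12.84, 18.67, 24.5, 30.33]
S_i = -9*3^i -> [-9, -27, -81, -243, -729]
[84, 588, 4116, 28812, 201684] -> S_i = 84*7^i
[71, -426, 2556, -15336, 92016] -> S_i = 71*-6^i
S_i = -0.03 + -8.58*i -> [-0.03, -8.61, -17.19, -25.77, -34.35]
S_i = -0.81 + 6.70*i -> [-0.81, 5.89, 12.59, 19.29, 25.99]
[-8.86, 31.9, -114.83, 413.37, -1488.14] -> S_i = -8.86*(-3.60)^i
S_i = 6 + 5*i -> [6, 11, 16, 21, 26]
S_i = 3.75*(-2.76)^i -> [3.75, -10.35, 28.57, -78.84, 217.6]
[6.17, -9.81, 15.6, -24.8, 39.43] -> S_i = 6.17*(-1.59)^i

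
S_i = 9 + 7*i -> [9, 16, 23, 30, 37]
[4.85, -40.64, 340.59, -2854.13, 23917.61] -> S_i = 4.85*(-8.38)^i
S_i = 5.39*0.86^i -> [5.39, 4.64, 3.99, 3.43, 2.95]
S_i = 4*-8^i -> [4, -32, 256, -2048, 16384]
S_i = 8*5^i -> [8, 40, 200, 1000, 5000]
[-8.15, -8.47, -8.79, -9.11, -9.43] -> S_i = -8.15 + -0.32*i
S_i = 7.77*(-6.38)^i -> [7.77, -49.57, 316.27, -2017.82, 12873.71]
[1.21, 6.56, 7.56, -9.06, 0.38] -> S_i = Random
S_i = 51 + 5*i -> [51, 56, 61, 66, 71]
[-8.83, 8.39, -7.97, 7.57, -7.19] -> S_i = -8.83*(-0.95)^i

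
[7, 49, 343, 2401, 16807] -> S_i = 7*7^i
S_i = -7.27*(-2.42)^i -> [-7.27, 17.59, -42.58, 103.03, -249.34]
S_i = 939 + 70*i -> [939, 1009, 1079, 1149, 1219]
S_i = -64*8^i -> [-64, -512, -4096, -32768, -262144]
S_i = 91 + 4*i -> [91, 95, 99, 103, 107]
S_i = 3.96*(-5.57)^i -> [3.96, -22.06, 122.86, -684.32, 3811.68]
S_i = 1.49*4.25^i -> [1.49, 6.33, 26.91, 114.38, 486.12]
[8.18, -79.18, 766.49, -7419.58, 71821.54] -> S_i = 8.18*(-9.68)^i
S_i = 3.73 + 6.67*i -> [3.73, 10.4, 17.07, 23.74, 30.41]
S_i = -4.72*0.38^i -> [-4.72, -1.79, -0.68, -0.26, -0.1]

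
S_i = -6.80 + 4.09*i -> [-6.8, -2.71, 1.38, 5.47, 9.56]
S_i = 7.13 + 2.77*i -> [7.13, 9.9, 12.67, 15.44, 18.21]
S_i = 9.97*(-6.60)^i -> [9.97, -65.8, 434.29, -2866.34, 18917.81]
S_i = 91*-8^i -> [91, -728, 5824, -46592, 372736]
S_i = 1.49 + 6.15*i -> [1.49, 7.64, 13.79, 19.94, 26.09]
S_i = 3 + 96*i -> [3, 99, 195, 291, 387]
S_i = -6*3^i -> [-6, -18, -54, -162, -486]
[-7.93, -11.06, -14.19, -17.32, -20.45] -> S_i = -7.93 + -3.13*i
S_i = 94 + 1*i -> [94, 95, 96, 97, 98]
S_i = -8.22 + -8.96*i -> [-8.22, -17.18, -26.14, -35.1, -44.06]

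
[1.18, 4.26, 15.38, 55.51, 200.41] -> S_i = 1.18*3.61^i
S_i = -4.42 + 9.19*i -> [-4.42, 4.77, 13.96, 23.15, 32.34]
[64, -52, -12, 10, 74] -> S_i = Random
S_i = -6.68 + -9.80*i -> [-6.68, -16.48, -26.28, -36.08, -45.88]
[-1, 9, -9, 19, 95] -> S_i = Random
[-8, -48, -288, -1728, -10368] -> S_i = -8*6^i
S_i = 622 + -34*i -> [622, 588, 554, 520, 486]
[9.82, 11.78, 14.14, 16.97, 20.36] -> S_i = 9.82*1.20^i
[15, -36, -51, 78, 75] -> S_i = Random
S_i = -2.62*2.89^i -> [-2.62, -7.57, -21.88, -63.24, -182.76]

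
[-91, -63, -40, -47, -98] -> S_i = Random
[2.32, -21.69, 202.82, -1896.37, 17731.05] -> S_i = 2.32*(-9.35)^i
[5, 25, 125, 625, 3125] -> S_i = 5*5^i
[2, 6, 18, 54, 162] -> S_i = 2*3^i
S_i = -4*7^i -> [-4, -28, -196, -1372, -9604]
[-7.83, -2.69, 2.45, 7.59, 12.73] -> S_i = -7.83 + 5.14*i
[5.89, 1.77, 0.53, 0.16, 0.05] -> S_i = 5.89*0.30^i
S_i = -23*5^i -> [-23, -115, -575, -2875, -14375]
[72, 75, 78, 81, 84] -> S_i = 72 + 3*i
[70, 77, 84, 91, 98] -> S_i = 70 + 7*i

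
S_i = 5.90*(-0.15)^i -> [5.9, -0.88, 0.13, -0.02, 0.0]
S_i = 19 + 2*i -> [19, 21, 23, 25, 27]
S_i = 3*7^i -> [3, 21, 147, 1029, 7203]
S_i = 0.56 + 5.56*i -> [0.56, 6.12, 11.68, 17.24, 22.8]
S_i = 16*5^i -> [16, 80, 400, 2000, 10000]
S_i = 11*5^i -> [11, 55, 275, 1375, 6875]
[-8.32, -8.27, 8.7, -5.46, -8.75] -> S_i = Random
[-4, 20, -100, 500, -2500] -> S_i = -4*-5^i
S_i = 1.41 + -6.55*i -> [1.41, -5.14, -11.69, -18.24, -24.79]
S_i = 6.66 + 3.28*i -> [6.66, 9.94, 13.22, 16.5, 19.78]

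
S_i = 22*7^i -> [22, 154, 1078, 7546, 52822]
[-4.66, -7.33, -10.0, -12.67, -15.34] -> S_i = -4.66 + -2.67*i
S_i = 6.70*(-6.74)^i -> [6.7, -45.16, 304.36, -2051.42, 13826.57]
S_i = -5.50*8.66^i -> [-5.5, -47.63, -412.48, -3572.04, -30933.87]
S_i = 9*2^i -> [9, 18, 36, 72, 144]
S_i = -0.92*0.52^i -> [-0.92, -0.48, -0.25, -0.13, -0.07]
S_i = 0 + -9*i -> [0, -9, -18, -27, -36]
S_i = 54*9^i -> [54, 486, 4374, 39366, 354294]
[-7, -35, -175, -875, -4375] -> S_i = -7*5^i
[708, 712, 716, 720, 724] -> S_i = 708 + 4*i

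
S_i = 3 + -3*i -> [3, 0, -3, -6, -9]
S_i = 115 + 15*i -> [115, 130, 145, 160, 175]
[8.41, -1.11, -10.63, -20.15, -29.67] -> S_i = 8.41 + -9.52*i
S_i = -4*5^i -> [-4, -20, -100, -500, -2500]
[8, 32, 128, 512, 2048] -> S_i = 8*4^i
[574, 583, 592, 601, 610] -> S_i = 574 + 9*i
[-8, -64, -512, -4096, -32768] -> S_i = -8*8^i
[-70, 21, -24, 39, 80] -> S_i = Random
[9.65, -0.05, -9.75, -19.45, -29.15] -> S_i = 9.65 + -9.70*i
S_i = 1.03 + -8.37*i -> [1.03, -7.34, -15.71, -24.08, -32.45]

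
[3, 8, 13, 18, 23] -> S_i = 3 + 5*i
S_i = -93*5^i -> [-93, -465, -2325, -11625, -58125]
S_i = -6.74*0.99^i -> [-6.74, -6.67, -6.61, -6.54, -6.47]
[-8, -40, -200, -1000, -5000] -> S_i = -8*5^i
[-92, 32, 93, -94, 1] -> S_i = Random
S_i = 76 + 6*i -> [76, 82, 88, 94, 100]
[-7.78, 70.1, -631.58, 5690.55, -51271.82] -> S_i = -7.78*(-9.01)^i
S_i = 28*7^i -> [28, 196, 1372, 9604, 67228]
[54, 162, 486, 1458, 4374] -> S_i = 54*3^i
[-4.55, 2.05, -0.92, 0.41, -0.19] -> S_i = -4.55*(-0.45)^i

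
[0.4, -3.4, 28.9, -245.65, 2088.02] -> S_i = 0.40*(-8.50)^i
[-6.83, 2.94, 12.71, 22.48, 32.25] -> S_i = -6.83 + 9.77*i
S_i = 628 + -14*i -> [628, 614, 600, 586, 572]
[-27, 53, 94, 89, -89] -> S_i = Random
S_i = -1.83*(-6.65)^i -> [-1.83, 12.17, -80.93, 538.17, -3578.8]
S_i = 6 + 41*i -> [6, 47, 88, 129, 170]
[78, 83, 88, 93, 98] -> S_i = 78 + 5*i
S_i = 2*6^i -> [2, 12, 72, 432, 2592]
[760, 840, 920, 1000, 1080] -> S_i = 760 + 80*i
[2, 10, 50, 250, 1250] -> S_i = 2*5^i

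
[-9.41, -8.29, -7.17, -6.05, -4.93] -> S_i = -9.41 + 1.12*i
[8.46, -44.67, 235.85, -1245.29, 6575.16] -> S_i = 8.46*(-5.28)^i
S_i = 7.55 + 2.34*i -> [7.55, 9.89, 12.23, 14.57, 16.91]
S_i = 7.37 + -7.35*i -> [7.37, 0.02, -7.33, -14.68, -22.03]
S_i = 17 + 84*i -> [17, 101, 185, 269, 353]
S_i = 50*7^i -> [50, 350, 2450, 17150, 120050]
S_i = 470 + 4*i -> [470, 474, 478, 482, 486]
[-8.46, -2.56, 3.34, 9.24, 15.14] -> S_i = -8.46 + 5.90*i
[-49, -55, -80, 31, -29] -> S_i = Random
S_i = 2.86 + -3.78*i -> [2.86, -0.92, -4.7, -8.48, -12.26]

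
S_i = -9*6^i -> [-9, -54, -324, -1944, -11664]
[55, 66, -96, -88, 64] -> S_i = Random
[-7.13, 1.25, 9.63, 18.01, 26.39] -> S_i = -7.13 + 8.38*i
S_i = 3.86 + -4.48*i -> [3.86, -0.62, -5.1, -9.58, -14.06]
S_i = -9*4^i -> [-9, -36, -144, -576, -2304]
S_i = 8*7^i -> [8, 56, 392, 2744, 19208]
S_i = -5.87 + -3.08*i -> [-5.87, -8.95, -12.03, -15.11, -18.19]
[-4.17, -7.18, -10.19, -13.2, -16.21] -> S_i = -4.17 + -3.01*i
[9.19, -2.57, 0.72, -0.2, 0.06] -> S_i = 9.19*(-0.28)^i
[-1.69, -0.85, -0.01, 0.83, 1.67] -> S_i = -1.69 + 0.84*i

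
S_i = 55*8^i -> [55, 440, 3520, 28160, 225280]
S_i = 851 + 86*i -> [851, 937, 1023, 1109, 1195]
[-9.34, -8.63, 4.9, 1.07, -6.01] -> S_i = Random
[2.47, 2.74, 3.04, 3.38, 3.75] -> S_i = 2.47*1.11^i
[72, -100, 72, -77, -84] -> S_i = Random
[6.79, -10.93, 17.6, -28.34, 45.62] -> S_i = 6.79*(-1.61)^i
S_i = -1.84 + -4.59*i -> [-1.84, -6.43, -11.02, -15.61, -20.2]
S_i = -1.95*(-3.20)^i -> [-1.95, 6.24, -19.97, 63.9, -204.47]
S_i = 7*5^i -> [7, 35, 175, 875, 4375]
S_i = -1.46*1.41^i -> [-1.46, -2.06, -2.9, -4.09, -5.77]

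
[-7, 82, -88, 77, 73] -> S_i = Random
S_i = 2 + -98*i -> [2, -96, -194, -292, -390]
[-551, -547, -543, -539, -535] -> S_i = -551 + 4*i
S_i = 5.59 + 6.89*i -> [5.59, 12.48, 19.37, 26.26, 33.15]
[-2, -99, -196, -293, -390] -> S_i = -2 + -97*i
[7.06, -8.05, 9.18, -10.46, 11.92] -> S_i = 7.06*(-1.14)^i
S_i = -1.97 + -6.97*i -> [-1.97, -8.94, -15.91, -22.88, -29.85]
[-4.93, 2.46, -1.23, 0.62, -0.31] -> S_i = -4.93*(-0.50)^i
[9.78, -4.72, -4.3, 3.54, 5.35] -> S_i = Random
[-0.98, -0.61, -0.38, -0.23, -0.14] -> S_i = -0.98*0.62^i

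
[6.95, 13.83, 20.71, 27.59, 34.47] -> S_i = 6.95 + 6.88*i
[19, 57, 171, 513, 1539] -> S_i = 19*3^i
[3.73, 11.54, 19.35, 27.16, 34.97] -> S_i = 3.73 + 7.81*i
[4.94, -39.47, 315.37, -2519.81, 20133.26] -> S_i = 4.94*(-7.99)^i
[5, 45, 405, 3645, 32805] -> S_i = 5*9^i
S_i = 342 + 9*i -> [342, 351, 360, 369, 378]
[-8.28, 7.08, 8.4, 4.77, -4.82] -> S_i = Random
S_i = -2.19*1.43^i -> [-2.19, -3.13, -4.48, -6.4, -9.16]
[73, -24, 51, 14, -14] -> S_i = Random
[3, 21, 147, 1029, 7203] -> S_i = 3*7^i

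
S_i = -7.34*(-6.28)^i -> [-7.34, 46.1, -289.48, 1817.92, -11416.54]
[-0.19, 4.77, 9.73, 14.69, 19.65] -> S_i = -0.19 + 4.96*i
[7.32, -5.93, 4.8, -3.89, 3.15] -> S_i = 7.32*(-0.81)^i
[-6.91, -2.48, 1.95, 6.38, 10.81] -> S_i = -6.91 + 4.43*i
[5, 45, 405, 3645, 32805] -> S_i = 5*9^i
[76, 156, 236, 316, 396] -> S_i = 76 + 80*i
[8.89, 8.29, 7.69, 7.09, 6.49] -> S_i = 8.89 + -0.60*i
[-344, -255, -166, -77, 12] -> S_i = -344 + 89*i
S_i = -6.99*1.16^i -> [-6.99, -8.11, -9.41, -10.91, -12.66]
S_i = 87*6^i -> [87, 522, 3132, 18792, 112752]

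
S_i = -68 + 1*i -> [-68, -67, -66, -65, -64]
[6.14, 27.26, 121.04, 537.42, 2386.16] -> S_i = 6.14*4.44^i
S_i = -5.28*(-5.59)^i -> [-5.28, 29.52, -164.99, 922.29, -5155.62]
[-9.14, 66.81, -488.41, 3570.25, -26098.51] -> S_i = -9.14*(-7.31)^i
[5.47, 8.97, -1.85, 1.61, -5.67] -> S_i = Random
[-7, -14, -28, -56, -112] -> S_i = -7*2^i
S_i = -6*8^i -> [-6, -48, -384, -3072, -24576]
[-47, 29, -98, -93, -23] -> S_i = Random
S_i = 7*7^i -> [7, 49, 343, 2401, 16807]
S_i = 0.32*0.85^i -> [0.32, 0.27, 0.23, 0.2, 0.17]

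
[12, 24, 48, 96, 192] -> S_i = 12*2^i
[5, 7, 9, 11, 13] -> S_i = 5 + 2*i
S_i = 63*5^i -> [63, 315, 1575, 7875, 39375]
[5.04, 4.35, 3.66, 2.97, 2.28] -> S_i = 5.04 + -0.69*i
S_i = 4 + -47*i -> [4, -43, -90, -137, -184]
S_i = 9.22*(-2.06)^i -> [9.22, -18.99, 39.13, -80.6, 166.04]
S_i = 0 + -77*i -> [0, -77, -154, -231, -308]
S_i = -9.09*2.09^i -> [-9.09, -19.0, -39.71, -82.99, -173.44]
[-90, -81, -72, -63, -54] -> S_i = -90 + 9*i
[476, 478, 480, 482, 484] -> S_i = 476 + 2*i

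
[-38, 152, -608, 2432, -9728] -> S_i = -38*-4^i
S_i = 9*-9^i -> [9, -81, 729, -6561, 59049]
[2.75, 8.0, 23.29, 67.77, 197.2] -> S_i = 2.75*2.91^i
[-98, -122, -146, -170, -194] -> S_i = -98 + -24*i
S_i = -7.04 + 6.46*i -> [-7.04, -0.58, 5.88, 12.34, 18.8]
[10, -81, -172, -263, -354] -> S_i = 10 + -91*i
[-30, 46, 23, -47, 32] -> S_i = Random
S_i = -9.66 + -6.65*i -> [-9.66, -16.31, -22.96, -29.61, -36.26]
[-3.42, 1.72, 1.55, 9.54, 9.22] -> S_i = Random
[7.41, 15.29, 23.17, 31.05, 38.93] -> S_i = 7.41 + 7.88*i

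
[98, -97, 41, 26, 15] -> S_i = Random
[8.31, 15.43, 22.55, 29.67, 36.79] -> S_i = 8.31 + 7.12*i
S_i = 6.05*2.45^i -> [6.05, 14.82, 36.32, 88.97, 217.98]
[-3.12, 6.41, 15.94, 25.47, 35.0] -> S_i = -3.12 + 9.53*i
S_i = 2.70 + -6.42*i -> [2.7, -3.72, -10.14, -16.56, -22.98]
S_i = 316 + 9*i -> [316, 325, 334, 343, 352]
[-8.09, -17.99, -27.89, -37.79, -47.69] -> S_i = -8.09 + -9.90*i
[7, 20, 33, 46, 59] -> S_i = 7 + 13*i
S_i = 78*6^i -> [78, 468, 2808, 16848, 101088]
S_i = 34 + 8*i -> [34, 42, 50, 58, 66]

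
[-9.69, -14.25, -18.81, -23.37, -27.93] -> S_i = -9.69 + -4.56*i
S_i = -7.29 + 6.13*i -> [-7.29, -1.16, 4.97, 11.1, 17.23]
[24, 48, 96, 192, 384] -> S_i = 24*2^i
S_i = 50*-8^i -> [50, -400, 3200, -25600, 204800]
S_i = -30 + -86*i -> [-30, -116, -202, -288, -374]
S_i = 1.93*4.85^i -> [1.93, 9.36, 45.4, 220.18, 1067.88]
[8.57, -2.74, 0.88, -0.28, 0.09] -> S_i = 8.57*(-0.32)^i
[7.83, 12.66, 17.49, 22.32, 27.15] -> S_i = 7.83 + 4.83*i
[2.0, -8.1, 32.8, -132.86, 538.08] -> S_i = 2.00*(-4.05)^i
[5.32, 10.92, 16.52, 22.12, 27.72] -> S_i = 5.32 + 5.60*i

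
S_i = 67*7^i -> [67, 469, 3283, 22981, 160867]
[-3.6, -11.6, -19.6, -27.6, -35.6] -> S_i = -3.60 + -8.00*i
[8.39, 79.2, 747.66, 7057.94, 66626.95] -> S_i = 8.39*9.44^i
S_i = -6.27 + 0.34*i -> [-6.27, -5.93, -5.59, -5.25, -4.91]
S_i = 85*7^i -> [85, 595, 4165, 29155, 204085]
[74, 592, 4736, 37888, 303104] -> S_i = 74*8^i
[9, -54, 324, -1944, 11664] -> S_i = 9*-6^i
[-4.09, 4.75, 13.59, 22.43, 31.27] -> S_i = -4.09 + 8.84*i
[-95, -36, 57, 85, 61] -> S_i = Random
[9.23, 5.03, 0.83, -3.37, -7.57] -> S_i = 9.23 + -4.20*i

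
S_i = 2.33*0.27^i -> [2.33, 0.63, 0.17, 0.05, 0.01]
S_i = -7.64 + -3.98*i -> [-7.64, -11.62, -15.6, -19.58, -23.56]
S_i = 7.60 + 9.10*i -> [7.6, 16.7, 25.8, 34.9, 44.0]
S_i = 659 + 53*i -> [659, 712, 765, 818, 871]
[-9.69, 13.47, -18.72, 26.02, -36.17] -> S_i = -9.69*(-1.39)^i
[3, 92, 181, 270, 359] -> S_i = 3 + 89*i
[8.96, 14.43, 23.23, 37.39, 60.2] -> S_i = 8.96*1.61^i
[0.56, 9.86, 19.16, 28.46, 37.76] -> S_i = 0.56 + 9.30*i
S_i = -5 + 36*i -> [-5, 31, 67, 103, 139]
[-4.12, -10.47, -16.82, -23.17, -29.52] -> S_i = -4.12 + -6.35*i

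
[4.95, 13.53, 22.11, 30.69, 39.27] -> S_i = 4.95 + 8.58*i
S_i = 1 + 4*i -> [1, 5, 9, 13, 17]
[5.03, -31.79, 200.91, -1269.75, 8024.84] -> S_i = 5.03*(-6.32)^i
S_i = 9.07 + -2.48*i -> [9.07, 6.59, 4.11, 1.63, -0.85]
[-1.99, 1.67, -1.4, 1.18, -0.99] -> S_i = -1.99*(-0.84)^i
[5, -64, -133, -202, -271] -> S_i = 5 + -69*i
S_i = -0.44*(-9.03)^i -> [-0.44, 3.97, -35.88, 323.98, -2925.52]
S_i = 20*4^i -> [20, 80, 320, 1280, 5120]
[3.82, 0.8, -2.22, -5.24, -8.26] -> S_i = 3.82 + -3.02*i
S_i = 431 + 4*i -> [431, 435, 439, 443, 447]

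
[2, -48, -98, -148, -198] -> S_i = 2 + -50*i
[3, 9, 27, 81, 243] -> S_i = 3*3^i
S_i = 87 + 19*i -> [87, 106, 125, 144, 163]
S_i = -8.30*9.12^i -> [-8.3, -75.7, -690.35, -6295.97, -57419.24]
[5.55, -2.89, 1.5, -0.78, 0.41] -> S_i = 5.55*(-0.52)^i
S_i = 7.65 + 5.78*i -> [7.65, 13.43, 19.21, 24.99, 30.77]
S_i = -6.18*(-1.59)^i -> [-6.18, 9.83, -15.62, 24.84, -39.5]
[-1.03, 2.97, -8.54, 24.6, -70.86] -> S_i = -1.03*(-2.88)^i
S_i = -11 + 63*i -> [-11, 52, 115, 178, 241]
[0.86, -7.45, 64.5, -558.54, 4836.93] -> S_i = 0.86*(-8.66)^i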